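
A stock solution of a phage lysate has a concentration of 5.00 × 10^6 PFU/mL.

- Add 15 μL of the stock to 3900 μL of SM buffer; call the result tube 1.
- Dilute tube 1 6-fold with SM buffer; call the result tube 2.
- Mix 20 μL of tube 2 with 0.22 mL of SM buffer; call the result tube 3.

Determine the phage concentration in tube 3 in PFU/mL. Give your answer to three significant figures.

266 PFU/mL

Step 1: 15 μL + 3900 μL = 3915 μL total → factor 3915/15 = 261
Step 2: 6-fold → factor 6
Step 3: 20 μL + 0.22 mL = 240 μL total → factor 240/20 = 12
Overall dilution factor = 261 × 6 × 12 = 18792
Final = 5.00 × 10^6 PFU/mL / 18792 = 266 PFU/mL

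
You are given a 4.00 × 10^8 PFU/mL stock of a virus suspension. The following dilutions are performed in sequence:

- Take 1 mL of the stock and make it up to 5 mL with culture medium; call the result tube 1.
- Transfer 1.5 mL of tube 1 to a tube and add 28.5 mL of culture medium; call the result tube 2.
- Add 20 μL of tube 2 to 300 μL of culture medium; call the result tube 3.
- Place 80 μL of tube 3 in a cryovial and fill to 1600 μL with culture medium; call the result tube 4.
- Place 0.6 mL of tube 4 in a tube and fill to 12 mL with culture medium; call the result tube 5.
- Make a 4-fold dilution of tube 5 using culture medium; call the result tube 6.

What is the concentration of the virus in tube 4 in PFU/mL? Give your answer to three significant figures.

Step 1: 1 mL brought to 5 mL → factor 5/1 = 5
Step 2: 1.5 mL + 28.5 mL = 30 mL total → factor 30/1.5 = 20
Step 3: 20 μL + 300 μL = 320 μL total → factor 320/20 = 16
Step 4: 80 μL brought to 1600 μL → factor 1600/80 = 20
Dilution factor through tube 4 = 5 × 20 × 16 × 20 = 32000
[tube 4] = 4.00 × 10^8 PFU/mL / 32000 = 1.25 × 10^4 PFU/mL

1.25 × 10^4 PFU/mL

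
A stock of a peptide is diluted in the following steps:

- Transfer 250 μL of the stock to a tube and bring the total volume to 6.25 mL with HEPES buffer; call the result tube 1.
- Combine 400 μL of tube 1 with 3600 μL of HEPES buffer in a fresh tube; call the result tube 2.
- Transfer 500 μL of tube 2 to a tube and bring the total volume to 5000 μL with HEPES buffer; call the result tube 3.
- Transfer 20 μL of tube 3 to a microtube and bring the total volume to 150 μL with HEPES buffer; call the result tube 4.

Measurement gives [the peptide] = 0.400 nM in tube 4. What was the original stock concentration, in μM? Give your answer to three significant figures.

Step 1: 250 μL brought to 6.25 mL → factor 6250/250 = 25
Step 2: 400 μL + 3600 μL = 4000 μL total → factor 4000/400 = 10
Step 3: 500 μL brought to 5000 μL → factor 5000/500 = 10
Step 4: 20 μL brought to 150 μL → factor 150/20 = 7.5
Overall dilution factor = 25 × 10 × 10 × 7.5 = 18750
Stock = 0.400 nM × 18750 = 7500 nM = 7.50 μM

7.50 μM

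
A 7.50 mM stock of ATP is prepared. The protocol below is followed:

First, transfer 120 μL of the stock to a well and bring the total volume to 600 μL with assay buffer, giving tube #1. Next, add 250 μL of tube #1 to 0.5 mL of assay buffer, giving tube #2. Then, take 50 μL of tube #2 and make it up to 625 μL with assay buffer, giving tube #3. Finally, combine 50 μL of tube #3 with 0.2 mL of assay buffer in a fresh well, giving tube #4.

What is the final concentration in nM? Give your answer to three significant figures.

8.00 × 10^3 nM

Step 1: 120 μL brought to 600 μL → factor 600/120 = 5
Step 2: 250 μL + 0.5 mL = 750 μL total → factor 750/250 = 3
Step 3: 50 μL brought to 625 μL → factor 625/50 = 12.5
Step 4: 50 μL + 0.2 mL = 250 μL total → factor 250/50 = 5
Overall dilution factor = 5 × 3 × 12.5 × 5 = 937.5
Final = 7.50 mM / 937.5 = 0.008000 mM = 8.00 × 10^3 nM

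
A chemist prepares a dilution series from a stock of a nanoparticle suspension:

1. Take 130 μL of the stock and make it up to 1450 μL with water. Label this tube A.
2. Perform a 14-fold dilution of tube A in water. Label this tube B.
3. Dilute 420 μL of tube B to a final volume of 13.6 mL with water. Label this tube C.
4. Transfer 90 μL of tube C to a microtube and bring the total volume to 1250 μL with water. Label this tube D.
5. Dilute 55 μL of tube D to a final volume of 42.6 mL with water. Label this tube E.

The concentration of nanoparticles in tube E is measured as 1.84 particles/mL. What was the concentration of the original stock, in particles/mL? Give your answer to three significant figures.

1.00 × 10^8 particles/mL

Step 1: 130 μL brought to 1450 μL → factor 1450/130 = 11.154
Step 2: 14-fold → factor 14
Step 3: 420 μL brought to 13.6 mL → factor 13600/420 = 32.381
Step 4: 90 μL brought to 1250 μL → factor 1250/90 = 13.889
Step 5: 55 μL brought to 42.6 mL → factor 42600/55 = 774.55
Overall dilution factor = 11.154 × 14 × 32.381 × 13.889 × 774.55 = 5.4395 × 10^7
Stock = 1.84 particles/mL × 5.4395 × 10^7 = 1.00 × 10^8 particles/mL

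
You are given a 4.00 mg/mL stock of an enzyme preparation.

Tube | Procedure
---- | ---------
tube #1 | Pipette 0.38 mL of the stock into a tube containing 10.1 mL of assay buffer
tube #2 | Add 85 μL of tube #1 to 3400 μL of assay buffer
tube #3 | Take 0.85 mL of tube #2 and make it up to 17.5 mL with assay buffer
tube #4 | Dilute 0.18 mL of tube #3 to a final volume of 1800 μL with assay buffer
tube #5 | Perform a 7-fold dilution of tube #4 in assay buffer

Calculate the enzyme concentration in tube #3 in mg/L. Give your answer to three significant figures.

0.172 mg/L

Step 1: 0.38 mL + 10.1 mL = 10.48 mL total → factor 10.48/0.38 = 27.579
Step 2: 85 μL + 3400 μL = 3485 μL total → factor 3485/85 = 41
Step 3: 0.85 mL brought to 17.5 mL → factor 17.5/0.85 = 20.588
Dilution factor through tube #3 = 27.579 × 41 × 20.588 = 23280
[tube #3] = 4.00 mg/mL / 23280 = 0.0001718 mg/mL = 0.172 mg/L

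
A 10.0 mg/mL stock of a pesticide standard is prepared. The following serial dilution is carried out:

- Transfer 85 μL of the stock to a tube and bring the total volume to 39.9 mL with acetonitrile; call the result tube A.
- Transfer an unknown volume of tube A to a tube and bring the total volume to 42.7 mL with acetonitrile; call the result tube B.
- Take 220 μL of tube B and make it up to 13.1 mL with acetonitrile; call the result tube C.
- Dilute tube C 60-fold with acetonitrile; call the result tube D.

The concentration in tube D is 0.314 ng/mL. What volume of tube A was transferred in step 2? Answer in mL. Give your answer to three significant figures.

Step 1: 85 μL brought to 39.9 mL → factor 39900/85 = 469.41
Step 2: v brought to 42.7 mL → factor = 42.7 mL/v
Step 3: 220 μL brought to 13.1 mL → factor 13100/220 = 59.545
Step 4: 60-fold → factor 60
Product of known-step factors = 1.6771 × 10^6
Overall factor = 10.0 mg/mL / (0.314 ng/mL) = 3.1847 × 10^7
Step-2 factor = 3.1847 × 10^7 / 1.6771 × 10^6 = 18.99
v = 42.7 mL / 18.99 = 2.25 mL

2.25 mL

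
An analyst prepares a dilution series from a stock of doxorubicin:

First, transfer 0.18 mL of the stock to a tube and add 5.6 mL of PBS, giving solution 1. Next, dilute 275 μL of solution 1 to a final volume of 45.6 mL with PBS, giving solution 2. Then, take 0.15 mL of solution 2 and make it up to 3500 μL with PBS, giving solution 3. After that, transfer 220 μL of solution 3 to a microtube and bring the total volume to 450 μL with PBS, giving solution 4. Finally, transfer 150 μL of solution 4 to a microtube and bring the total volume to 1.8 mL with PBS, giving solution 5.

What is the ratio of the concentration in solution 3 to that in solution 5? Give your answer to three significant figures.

Step 1: 0.18 mL + 5.6 mL = 5.78 mL total → factor 5.78/0.18 = 32.111
Step 2: 275 μL brought to 45.6 mL → factor 45600/275 = 165.82
Step 3: 0.15 mL brought to 3500 μL → factor 3.5/0.15 = 23.333
Step 4: 220 μL brought to 450 μL → factor 450/220 = 2.0455
Step 5: 150 μL brought to 1.8 mL → factor 1800/150 = 12
Dilution factor to solution 3 = 1.2424 × 10^5; to solution 5 = 3.0495 × 10^6
[solution 3]/[solution 5] = (factor to solution 5)/(factor to solution 3) = 3.0495 × 10^6/1.2424 × 10^5 = 24.5

24.5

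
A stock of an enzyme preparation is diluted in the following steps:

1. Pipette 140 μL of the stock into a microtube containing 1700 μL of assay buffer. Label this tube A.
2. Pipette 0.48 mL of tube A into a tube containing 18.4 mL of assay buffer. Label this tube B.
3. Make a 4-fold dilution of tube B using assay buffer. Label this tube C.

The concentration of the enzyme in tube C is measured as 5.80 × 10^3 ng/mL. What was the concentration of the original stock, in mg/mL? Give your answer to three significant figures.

Step 1: 140 μL + 1700 μL = 1840 μL total → factor 1840/140 = 13.143
Step 2: 0.48 mL + 18.4 mL = 18.88 mL total → factor 18.88/0.48 = 39.333
Step 3: 4-fold → factor 4
Overall dilution factor = 13.143 × 39.333 × 4 = 2067.8
Stock = 5.80 × 10^3 ng/mL × 2067.8 = 1.199 × 10^7 ng/mL = 12.0 mg/mL

12.0 mg/mL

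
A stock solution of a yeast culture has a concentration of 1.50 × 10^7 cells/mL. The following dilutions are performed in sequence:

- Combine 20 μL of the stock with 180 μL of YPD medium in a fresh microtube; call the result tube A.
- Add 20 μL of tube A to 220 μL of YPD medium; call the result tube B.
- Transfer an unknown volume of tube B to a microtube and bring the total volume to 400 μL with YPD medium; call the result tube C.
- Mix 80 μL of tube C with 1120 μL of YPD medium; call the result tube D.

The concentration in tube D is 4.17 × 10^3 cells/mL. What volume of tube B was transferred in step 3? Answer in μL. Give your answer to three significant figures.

200 μL

Step 1: 20 μL + 180 μL = 200 μL total → factor 200/20 = 10
Step 2: 20 μL + 220 μL = 240 μL total → factor 240/20 = 12
Step 3: v brought to 400 μL → factor = 400 μL/v
Step 4: 80 μL + 1120 μL = 1200 μL total → factor 1200/80 = 15
Product of known-step factors = 1800
Overall factor = 1.50 × 10^7 cells/mL / (4.17 × 10^3 cells/mL) = 3597.1
Step-3 factor = 3597.1 / 1800 = 1.9984
v = 400 μL / 1.9984 = 200 μL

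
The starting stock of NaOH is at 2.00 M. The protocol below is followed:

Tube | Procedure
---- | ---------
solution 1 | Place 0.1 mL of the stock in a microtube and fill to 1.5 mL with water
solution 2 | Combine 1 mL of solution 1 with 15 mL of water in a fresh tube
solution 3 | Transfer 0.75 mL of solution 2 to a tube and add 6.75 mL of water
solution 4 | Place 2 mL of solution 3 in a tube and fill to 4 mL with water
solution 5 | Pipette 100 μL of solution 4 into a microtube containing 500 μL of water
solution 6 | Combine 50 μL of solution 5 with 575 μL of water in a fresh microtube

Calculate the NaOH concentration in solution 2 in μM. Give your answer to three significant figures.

Step 1: 0.1 mL brought to 1.5 mL → factor 1.5/0.1 = 15
Step 2: 1 mL + 15 mL = 16 mL total → factor 16/1 = 16
Dilution factor through solution 2 = 15 × 16 = 240
[solution 2] = 2.00 M / 240 = 0.008333 M = 8.33 × 10^3 μM

8.33 × 10^3 μM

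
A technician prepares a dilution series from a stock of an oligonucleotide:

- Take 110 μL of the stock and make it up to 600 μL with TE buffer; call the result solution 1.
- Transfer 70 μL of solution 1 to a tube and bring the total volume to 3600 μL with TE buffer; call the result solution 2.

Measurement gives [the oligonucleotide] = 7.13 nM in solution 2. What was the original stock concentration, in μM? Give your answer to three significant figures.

Step 1: 110 μL brought to 600 μL → factor 600/110 = 5.4545
Step 2: 70 μL brought to 3600 μL → factor 3600/70 = 51.429
Overall dilution factor = 5.4545 × 51.429 = 280.52
Stock = 7.13 nM × 280.52 = 2000 nM = 2.00 μM

2.00 μM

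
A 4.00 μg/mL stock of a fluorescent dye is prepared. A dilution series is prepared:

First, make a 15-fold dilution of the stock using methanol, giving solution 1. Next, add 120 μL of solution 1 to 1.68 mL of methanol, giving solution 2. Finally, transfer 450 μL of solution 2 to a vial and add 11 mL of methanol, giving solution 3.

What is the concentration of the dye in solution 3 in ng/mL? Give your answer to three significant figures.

0.699 ng/mL

Step 1: 15-fold → factor 15
Step 2: 120 μL + 1.68 mL = 1800 μL total → factor 1800/120 = 15
Step 3: 450 μL + 11 mL = 11450 μL total → factor 11450/450 = 25.444
Overall dilution factor = 15 × 15 × 25.444 = 5725
Final = 4.00 μg/mL / 5725 = 0.0006987 μg/mL = 0.699 ng/mL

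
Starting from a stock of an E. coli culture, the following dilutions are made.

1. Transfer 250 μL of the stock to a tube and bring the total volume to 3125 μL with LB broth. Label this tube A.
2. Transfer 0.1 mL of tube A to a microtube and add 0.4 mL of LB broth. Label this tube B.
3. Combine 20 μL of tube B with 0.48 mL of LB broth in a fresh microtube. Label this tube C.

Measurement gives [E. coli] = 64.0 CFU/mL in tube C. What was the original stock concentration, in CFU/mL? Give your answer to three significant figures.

1.00 × 10^5 CFU/mL

Step 1: 250 μL brought to 3125 μL → factor 3125/250 = 12.5
Step 2: 0.1 mL + 0.4 mL = 0.5 mL total → factor 0.5/0.1 = 5
Step 3: 20 μL + 0.48 mL = 500 μL total → factor 500/20 = 25
Overall dilution factor = 12.5 × 5 × 25 = 1562.5
Stock = 64.0 CFU/mL × 1562.5 = 1.00 × 10^5 CFU/mL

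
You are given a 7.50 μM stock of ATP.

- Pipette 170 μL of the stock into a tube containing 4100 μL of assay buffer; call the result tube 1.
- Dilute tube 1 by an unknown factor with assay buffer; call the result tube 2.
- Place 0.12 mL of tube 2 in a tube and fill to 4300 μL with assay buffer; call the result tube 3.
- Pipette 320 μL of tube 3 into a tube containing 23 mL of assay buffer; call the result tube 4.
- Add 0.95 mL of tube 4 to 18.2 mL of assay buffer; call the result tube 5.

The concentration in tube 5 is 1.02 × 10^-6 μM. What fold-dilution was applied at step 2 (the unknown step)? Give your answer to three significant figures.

5.56-fold

Step 1: 170 μL + 4100 μL = 4270 μL total → factor 4270/170 = 25.118
Step 2: unknown factor x
Step 3: 0.12 mL brought to 4300 μL → factor 4.3/0.12 = 35.833
Step 4: 320 μL + 23 mL = 23320 μL total → factor 23320/320 = 72.875
Step 5: 0.95 mL + 18.2 mL = 19.15 mL total → factor 19.15/0.95 = 20.158
Product of known-step factors = 1.3222 × 10^6
Overall factor = 7.50 μM / (1.02 × 10^-6 μM) = 7.3529 × 10^6
x = 7.3529 × 10^6 / 1.3222 × 10^6 = 5.56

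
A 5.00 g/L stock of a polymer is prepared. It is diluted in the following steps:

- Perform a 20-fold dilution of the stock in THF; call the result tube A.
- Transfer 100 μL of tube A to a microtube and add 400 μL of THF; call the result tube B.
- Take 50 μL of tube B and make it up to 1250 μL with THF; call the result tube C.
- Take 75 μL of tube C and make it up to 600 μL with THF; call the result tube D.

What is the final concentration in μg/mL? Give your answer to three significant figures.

0.250 μg/mL

Step 1: 20-fold → factor 20
Step 2: 100 μL + 400 μL = 500 μL total → factor 500/100 = 5
Step 3: 50 μL brought to 1250 μL → factor 1250/50 = 25
Step 4: 75 μL brought to 600 μL → factor 600/75 = 8
Overall dilution factor = 20 × 5 × 25 × 8 = 20000
Final = 5.00 g/L / 20000 = 0.0002500 g/L = 0.250 μg/mL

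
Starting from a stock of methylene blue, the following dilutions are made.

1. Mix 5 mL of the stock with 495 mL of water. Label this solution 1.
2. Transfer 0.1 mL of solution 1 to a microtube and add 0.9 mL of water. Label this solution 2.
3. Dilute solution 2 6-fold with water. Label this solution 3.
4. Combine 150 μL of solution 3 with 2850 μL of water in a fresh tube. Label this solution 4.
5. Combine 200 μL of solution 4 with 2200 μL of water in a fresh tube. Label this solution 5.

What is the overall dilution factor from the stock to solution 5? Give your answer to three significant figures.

Step 1: 5 mL + 495 mL = 500 mL total → factor 500/5 = 100
Step 2: 0.1 mL + 0.9 mL = 1 mL total → factor 1/0.1 = 10
Step 3: 6-fold → factor 6
Step 4: 150 μL + 2850 μL = 3000 μL total → factor 3000/150 = 20
Step 5: 200 μL + 2200 μL = 2400 μL total → factor 2400/200 = 12
Overall dilution factor = 100 × 10 × 6 × 20 × 12 = 1.44 × 10^6

1.44 × 10^6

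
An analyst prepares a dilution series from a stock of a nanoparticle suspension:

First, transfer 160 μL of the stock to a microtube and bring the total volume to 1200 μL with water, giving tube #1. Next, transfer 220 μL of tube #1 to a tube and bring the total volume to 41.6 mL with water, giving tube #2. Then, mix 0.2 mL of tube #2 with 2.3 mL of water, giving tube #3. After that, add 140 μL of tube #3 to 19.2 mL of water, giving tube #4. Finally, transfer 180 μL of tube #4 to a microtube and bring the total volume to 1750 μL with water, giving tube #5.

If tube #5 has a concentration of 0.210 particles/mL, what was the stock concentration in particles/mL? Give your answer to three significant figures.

5.00 × 10^6 particles/mL

Step 1: 160 μL brought to 1200 μL → factor 1200/160 = 7.5
Step 2: 220 μL brought to 41.6 mL → factor 41600/220 = 189.09
Step 3: 0.2 mL + 2.3 mL = 2.5 mL total → factor 2.5/0.2 = 12.5
Step 4: 140 μL + 19.2 mL = 19340 μL total → factor 19340/140 = 138.14
Step 5: 180 μL brought to 1750 μL → factor 1750/180 = 9.7222
Overall dilution factor = 7.5 × 189.09 × 12.5 × 138.14 × 9.7222 = 2.3809 × 10^7
Stock = 0.210 particles/mL × 2.3809 × 10^7 = 5.00 × 10^6 particles/mL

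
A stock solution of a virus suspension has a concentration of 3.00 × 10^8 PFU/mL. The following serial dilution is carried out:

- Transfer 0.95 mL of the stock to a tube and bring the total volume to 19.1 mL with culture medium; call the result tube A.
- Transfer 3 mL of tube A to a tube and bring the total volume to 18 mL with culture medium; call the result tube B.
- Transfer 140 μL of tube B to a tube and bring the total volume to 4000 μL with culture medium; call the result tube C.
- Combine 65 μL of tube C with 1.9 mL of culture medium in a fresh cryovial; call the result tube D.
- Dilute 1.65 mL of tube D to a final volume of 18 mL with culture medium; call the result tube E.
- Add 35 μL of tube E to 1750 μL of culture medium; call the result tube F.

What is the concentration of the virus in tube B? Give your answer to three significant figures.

2.49 × 10^6 PFU/mL

Step 1: 0.95 mL brought to 19.1 mL → factor 19.1/0.95 = 20.105
Step 2: 3 mL brought to 18 mL → factor 18/3 = 6
Dilution factor through tube B = 20.105 × 6 = 120.63
[tube B] = 3.00 × 10^8 PFU/mL / 120.63 = 2.49 × 10^6 PFU/mL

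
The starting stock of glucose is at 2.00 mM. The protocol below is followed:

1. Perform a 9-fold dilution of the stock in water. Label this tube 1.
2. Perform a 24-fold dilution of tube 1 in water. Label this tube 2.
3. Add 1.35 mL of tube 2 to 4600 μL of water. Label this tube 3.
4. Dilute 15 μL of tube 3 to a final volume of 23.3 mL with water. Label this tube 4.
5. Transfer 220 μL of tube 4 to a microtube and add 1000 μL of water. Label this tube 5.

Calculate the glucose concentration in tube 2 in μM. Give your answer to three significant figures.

Step 1: 9-fold → factor 9
Step 2: 24-fold → factor 24
Dilution factor through tube 2 = 9 × 24 = 216
[tube 2] = 2.00 mM / 216 = 0.009259 mM = 9.26 μM

9.26 μM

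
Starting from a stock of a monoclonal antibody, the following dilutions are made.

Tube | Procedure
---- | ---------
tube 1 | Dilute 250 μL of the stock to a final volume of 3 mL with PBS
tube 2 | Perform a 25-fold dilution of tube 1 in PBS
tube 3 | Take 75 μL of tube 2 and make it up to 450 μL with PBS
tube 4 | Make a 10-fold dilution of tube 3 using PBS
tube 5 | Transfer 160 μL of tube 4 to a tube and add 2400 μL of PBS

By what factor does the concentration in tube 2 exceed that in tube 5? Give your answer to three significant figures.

960

Step 1: 250 μL brought to 3 mL → factor 3000/250 = 12
Step 2: 25-fold → factor 25
Step 3: 75 μL brought to 450 μL → factor 450/75 = 6
Step 4: 10-fold → factor 10
Step 5: 160 μL + 2400 μL = 2560 μL total → factor 2560/160 = 16
Dilution factor to tube 2 = 300; to tube 5 = 2.88 × 10^5
[tube 2]/[tube 5] = (factor to tube 5)/(factor to tube 2) = 2.88 × 10^5/300 = 960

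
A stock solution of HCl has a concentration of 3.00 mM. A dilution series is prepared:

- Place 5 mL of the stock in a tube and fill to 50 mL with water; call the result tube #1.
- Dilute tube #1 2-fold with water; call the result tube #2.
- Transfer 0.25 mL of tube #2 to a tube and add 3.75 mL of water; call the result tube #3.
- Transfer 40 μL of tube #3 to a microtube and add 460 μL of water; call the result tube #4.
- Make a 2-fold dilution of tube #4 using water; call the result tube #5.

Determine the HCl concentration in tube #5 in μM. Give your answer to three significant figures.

Step 1: 5 mL brought to 50 mL → factor 50/5 = 10
Step 2: 2-fold → factor 2
Step 3: 0.25 mL + 3.75 mL = 4 mL total → factor 4/0.25 = 16
Step 4: 40 μL + 460 μL = 500 μL total → factor 500/40 = 12.5
Step 5: 2-fold → factor 2
Overall dilution factor = 10 × 2 × 16 × 12.5 × 2 = 8000
Final = 3.00 mM / 8000 = 0.0003750 mM = 0.375 μM

0.375 μM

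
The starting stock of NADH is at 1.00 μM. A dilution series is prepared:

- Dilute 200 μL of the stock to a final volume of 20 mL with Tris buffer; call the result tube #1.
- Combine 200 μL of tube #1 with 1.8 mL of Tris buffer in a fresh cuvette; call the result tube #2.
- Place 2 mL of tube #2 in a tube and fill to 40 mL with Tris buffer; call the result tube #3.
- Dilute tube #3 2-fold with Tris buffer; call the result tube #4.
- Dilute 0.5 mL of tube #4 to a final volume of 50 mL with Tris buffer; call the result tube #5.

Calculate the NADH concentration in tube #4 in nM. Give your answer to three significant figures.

Step 1: 200 μL brought to 20 mL → factor 20000/200 = 100
Step 2: 200 μL + 1.8 mL = 2000 μL total → factor 2000/200 = 10
Step 3: 2 mL brought to 40 mL → factor 40/2 = 20
Step 4: 2-fold → factor 2
Dilution factor through tube #4 = 100 × 10 × 20 × 2 = 40000
[tube #4] = 1.00 μM / 40000 = 2.500 × 10^-5 μM = 0.0250 nM

0.0250 nM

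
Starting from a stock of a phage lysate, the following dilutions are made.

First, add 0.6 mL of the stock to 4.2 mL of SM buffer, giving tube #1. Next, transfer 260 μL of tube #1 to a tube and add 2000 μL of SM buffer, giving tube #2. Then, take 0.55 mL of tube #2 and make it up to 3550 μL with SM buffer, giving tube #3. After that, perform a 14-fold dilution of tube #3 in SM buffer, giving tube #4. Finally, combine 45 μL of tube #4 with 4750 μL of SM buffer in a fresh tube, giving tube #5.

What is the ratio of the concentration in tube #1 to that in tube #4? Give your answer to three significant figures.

Step 1: 0.6 mL + 4.2 mL = 4.8 mL total → factor 4.8/0.6 = 8
Step 2: 260 μL + 2000 μL = 2260 μL total → factor 2260/260 = 8.6923
Step 3: 0.55 mL brought to 3550 μL → factor 3.55/0.55 = 6.4545
Step 4: 14-fold → factor 14
Dilution factor to tube #1 = 8; to tube #4 = 6283.7
[tube #1]/[tube #4] = (factor to tube #4)/(factor to tube #1) = 6283.7/8 = 785

785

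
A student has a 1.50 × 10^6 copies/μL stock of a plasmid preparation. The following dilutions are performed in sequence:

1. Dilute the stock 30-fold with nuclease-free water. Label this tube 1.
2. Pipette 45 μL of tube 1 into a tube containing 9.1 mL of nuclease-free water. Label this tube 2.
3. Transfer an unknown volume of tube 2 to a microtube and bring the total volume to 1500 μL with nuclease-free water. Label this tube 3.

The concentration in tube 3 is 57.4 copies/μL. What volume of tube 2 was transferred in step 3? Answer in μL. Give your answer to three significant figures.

350 μL

Step 1: 30-fold → factor 30
Step 2: 45 μL + 9.1 mL = 9145 μL total → factor 9145/45 = 203.22
Step 3: v brought to 1500 μL → factor = 1500 μL/v
Product of known-step factors = 6096.7
Overall factor = 1.50 × 10^6 copies/μL / (57.4 copies/μL) = 26132
Step-3 factor = 26132 / 6096.7 = 4.2863
v = 1500 μL / 4.2863 = 350 μL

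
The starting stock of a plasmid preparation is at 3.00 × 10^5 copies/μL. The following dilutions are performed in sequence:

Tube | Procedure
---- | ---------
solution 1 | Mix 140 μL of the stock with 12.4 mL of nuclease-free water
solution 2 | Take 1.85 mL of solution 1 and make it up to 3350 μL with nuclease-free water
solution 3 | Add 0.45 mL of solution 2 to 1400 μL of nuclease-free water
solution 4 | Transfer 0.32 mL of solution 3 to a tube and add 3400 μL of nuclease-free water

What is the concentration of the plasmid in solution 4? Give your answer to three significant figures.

38.7 copies/μL

Step 1: 140 μL + 12.4 mL = 12540 μL total → factor 12540/140 = 89.571
Step 2: 1.85 mL brought to 3350 μL → factor 3.35/1.85 = 1.8108
Step 3: 0.45 mL + 1400 μL = 1.85 mL total → factor 1.85/0.45 = 4.1111
Step 4: 0.32 mL + 3400 μL = 3.72 mL total → factor 3.72/0.32 = 11.625
Overall dilution factor = 89.571 × 1.8108 × 4.1111 × 11.625 = 7751.7
Final = 3.00 × 10^5 copies/μL / 7751.7 = 38.7 copies/μL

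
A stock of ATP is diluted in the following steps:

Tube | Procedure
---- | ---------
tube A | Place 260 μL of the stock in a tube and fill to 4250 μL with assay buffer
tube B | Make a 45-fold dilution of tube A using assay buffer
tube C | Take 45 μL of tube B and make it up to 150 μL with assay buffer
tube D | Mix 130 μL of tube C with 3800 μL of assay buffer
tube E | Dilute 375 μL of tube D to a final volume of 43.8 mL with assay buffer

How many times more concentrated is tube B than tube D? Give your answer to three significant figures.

101

Step 1: 260 μL brought to 4250 μL → factor 4250/260 = 16.346
Step 2: 45-fold → factor 45
Step 3: 45 μL brought to 150 μL → factor 150/45 = 3.3333
Step 4: 130 μL + 3800 μL = 3930 μL total → factor 3930/130 = 30.231
Dilution factor to tube B = 735.58; to tube D = 74124
[tube B]/[tube D] = (factor to tube D)/(factor to tube B) = 74124/735.58 = 101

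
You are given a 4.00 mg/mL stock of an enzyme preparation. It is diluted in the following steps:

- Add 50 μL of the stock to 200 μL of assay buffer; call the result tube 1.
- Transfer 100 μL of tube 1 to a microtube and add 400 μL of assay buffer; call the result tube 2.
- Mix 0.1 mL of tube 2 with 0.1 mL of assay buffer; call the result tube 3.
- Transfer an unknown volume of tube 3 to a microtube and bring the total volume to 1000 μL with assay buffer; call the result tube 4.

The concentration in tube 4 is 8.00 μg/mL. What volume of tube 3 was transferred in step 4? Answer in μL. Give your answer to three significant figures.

Step 1: 50 μL + 200 μL = 250 μL total → factor 250/50 = 5
Step 2: 100 μL + 400 μL = 500 μL total → factor 500/100 = 5
Step 3: 0.1 mL + 0.1 mL = 0.2 mL total → factor 0.2/0.1 = 2
Step 4: v brought to 1000 μL → factor = 1000 μL/v
Product of known-step factors = 50
Overall factor = 4.00 mg/mL / (8.00 μg/mL) = 500
Step-4 factor = 500 / 50 = 10
v = 1000 μL / 10 = 100 μL

100 μL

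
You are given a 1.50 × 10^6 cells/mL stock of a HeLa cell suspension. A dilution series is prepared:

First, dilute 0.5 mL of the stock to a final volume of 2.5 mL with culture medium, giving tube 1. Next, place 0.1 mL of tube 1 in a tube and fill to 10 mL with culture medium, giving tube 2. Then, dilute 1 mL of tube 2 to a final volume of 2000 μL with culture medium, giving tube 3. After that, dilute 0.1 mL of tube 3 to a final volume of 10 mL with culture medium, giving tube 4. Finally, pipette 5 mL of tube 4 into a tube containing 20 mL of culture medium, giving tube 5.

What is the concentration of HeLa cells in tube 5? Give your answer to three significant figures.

3.00 cells/mL

Step 1: 0.5 mL brought to 2.5 mL → factor 2.5/0.5 = 5
Step 2: 0.1 mL brought to 10 mL → factor 10/0.1 = 100
Step 3: 1 mL brought to 2000 μL → factor 2/1 = 2
Step 4: 0.1 mL brought to 10 mL → factor 10/0.1 = 100
Step 5: 5 mL + 20 mL = 25 mL total → factor 25/5 = 5
Overall dilution factor = 5 × 100 × 2 × 100 × 5 = 5 × 10^5
Final = 1.50 × 10^6 cells/mL / 5 × 10^5 = 3.00 cells/mL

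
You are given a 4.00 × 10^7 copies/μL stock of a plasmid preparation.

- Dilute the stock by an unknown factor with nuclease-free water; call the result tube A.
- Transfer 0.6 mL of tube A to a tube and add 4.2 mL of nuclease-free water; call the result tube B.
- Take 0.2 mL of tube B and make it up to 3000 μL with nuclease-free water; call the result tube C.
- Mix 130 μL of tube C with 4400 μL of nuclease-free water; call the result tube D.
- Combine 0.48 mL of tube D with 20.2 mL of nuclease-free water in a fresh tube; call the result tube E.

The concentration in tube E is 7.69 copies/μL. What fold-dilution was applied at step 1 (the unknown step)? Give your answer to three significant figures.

28.9-fold

Step 1: unknown factor x
Step 2: 0.6 mL + 4.2 mL = 4.8 mL total → factor 4.8/0.6 = 8
Step 3: 0.2 mL brought to 3000 μL → factor 3/0.2 = 15
Step 4: 130 μL + 4400 μL = 4530 μL total → factor 4530/130 = 34.846
Step 5: 0.48 mL + 20.2 mL = 20.68 mL total → factor 20.68/0.48 = 43.083
Product of known-step factors = 1.8015 × 10^5
Overall factor = 4.00 × 10^7 copies/μL / (7.69 copies/μL) = 5.2016 × 10^6
x = 5.2016 × 10^6 / 1.8015 × 10^5 = 28.9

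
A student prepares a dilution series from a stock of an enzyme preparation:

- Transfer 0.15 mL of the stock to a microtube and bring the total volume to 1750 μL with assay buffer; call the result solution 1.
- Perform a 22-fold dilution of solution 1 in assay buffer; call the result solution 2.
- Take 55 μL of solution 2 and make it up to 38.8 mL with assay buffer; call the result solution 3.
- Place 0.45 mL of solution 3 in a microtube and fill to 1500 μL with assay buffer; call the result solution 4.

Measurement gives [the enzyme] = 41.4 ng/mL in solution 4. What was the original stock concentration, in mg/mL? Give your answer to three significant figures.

Step 1: 0.15 mL brought to 1750 μL → factor 1.75/0.15 = 11.667
Step 2: 22-fold → factor 22
Step 3: 55 μL brought to 38.8 mL → factor 38800/55 = 705.45
Step 4: 0.45 mL brought to 1500 μL → factor 1.5/0.45 = 3.3333
Overall dilution factor = 11.667 × 22 × 705.45 × 3.3333 = 6.0356 × 10^5
Stock = 41.4 ng/mL × 6.0356 × 10^5 = 2.499 × 10^7 ng/mL = 25.0 mg/mL

25.0 mg/mL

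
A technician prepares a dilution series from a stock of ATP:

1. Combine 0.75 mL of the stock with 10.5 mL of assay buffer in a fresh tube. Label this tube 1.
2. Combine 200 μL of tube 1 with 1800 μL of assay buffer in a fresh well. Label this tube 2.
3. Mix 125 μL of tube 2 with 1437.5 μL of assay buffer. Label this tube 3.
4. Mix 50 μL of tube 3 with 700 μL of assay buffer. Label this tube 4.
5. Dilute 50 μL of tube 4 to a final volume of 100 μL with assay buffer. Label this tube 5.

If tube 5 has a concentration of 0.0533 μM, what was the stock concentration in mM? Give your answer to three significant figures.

3.00 mM

Step 1: 0.75 mL + 10.5 mL = 11.25 mL total → factor 11.25/0.75 = 15
Step 2: 200 μL + 1800 μL = 2000 μL total → factor 2000/200 = 10
Step 3: 125 μL + 1437.5 μL = 1562.5 μL total → factor 1562.5/125 = 12.5
Step 4: 50 μL + 700 μL = 750 μL total → factor 750/50 = 15
Step 5: 50 μL brought to 100 μL → factor 100/50 = 2
Overall dilution factor = 15 × 10 × 12.5 × 15 × 2 = 56250
Stock = 0.0533 μM × 56250 = 2998 μM = 3.00 mM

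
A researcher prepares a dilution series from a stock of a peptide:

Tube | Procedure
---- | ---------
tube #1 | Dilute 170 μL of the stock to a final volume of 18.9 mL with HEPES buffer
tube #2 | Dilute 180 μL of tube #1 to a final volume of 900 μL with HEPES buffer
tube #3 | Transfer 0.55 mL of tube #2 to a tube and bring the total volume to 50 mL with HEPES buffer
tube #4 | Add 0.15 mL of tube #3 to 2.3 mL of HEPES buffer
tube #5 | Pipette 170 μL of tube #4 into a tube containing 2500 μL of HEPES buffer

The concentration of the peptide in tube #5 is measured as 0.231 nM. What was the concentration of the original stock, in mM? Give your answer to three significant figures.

Step 1: 170 μL brought to 18.9 mL → factor 18900/170 = 111.18
Step 2: 180 μL brought to 900 μL → factor 900/180 = 5
Step 3: 0.55 mL brought to 50 mL → factor 50/0.55 = 90.909
Step 4: 0.15 mL + 2.3 mL = 2.45 mL total → factor 2.45/0.15 = 16.333
Step 5: 170 μL + 2500 μL = 2670 μL total → factor 2670/170 = 15.706
Overall dilution factor = 111.18 × 5 × 90.909 × 16.333 × 15.706 = 1.2964 × 10^7
Stock = 0.231 nM × 1.2964 × 10^7 = 2.995 × 10^6 nM = 2.99 mM

2.99 mM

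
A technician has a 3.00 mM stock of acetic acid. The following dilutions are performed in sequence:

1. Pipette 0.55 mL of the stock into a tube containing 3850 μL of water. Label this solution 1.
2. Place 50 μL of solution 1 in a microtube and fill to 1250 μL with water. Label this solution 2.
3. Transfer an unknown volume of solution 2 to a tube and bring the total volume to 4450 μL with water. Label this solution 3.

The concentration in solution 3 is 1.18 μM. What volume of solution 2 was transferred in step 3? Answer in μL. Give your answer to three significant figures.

Step 1: 0.55 mL + 3850 μL = 4.4 mL total → factor 4.4/0.55 = 8
Step 2: 50 μL brought to 1250 μL → factor 1250/50 = 25
Step 3: v brought to 4450 μL → factor = 4450 μL/v
Product of known-step factors = 200
Overall factor = 3.00 mM / (1.18 μM) = 2542.4
Step-3 factor = 2542.4 / 200 = 12.712
v = 4450 μL / 12.712 = 350 μL

350 μL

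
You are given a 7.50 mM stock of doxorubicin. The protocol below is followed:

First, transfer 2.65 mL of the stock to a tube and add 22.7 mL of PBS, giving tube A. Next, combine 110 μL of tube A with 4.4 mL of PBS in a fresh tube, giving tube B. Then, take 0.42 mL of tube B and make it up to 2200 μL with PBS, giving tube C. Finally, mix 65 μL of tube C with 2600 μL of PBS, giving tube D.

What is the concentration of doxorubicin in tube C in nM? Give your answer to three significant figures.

3.65 × 10^3 nM

Step 1: 2.65 mL + 22.7 mL = 25.35 mL total → factor 25.35/2.65 = 9.566
Step 2: 110 μL + 4.4 mL = 4510 μL total → factor 4510/110 = 41
Step 3: 0.42 mL brought to 2200 μL → factor 2.2/0.42 = 5.2381
Dilution factor through tube C = 9.566 × 41 × 5.2381 = 2054.4
[tube C] = 7.50 mM / 2054.4 = 0.003651 mM = 3.65 × 10^3 nM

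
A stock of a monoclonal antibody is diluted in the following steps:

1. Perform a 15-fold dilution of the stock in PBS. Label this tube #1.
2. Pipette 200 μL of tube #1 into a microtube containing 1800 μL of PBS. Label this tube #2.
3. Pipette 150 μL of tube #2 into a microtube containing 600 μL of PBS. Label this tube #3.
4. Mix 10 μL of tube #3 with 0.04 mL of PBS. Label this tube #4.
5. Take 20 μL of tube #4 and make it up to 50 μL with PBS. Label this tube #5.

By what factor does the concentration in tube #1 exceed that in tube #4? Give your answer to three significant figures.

Step 1: 15-fold → factor 15
Step 2: 200 μL + 1800 μL = 2000 μL total → factor 2000/200 = 10
Step 3: 150 μL + 600 μL = 750 μL total → factor 750/150 = 5
Step 4: 10 μL + 0.04 mL = 50 μL total → factor 50/10 = 5
Dilution factor to tube #1 = 15; to tube #4 = 3750
[tube #1]/[tube #4] = (factor to tube #4)/(factor to tube #1) = 3750/15 = 250

250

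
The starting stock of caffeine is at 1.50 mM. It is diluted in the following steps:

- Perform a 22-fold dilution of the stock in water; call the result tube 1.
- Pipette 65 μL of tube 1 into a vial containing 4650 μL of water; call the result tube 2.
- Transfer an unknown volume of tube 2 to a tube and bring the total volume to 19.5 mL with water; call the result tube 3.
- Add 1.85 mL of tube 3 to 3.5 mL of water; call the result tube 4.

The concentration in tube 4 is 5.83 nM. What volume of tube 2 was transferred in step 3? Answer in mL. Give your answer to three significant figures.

Step 1: 22-fold → factor 22
Step 2: 65 μL + 4650 μL = 4715 μL total → factor 4715/65 = 72.538
Step 3: v brought to 19.5 mL → factor = 19.5 mL/v
Step 4: 1.85 mL + 3.5 mL = 5.35 mL total → factor 5.35/1.85 = 2.8919
Product of known-step factors = 4615
Overall factor = 1.50 mM / (5.83 nM) = 2.5729 × 10^5
Step-3 factor = 2.5729 × 10^5 / 4615 = 55.751
v = 19.5 mL / 55.751 = 0.350 mL

0.350 mL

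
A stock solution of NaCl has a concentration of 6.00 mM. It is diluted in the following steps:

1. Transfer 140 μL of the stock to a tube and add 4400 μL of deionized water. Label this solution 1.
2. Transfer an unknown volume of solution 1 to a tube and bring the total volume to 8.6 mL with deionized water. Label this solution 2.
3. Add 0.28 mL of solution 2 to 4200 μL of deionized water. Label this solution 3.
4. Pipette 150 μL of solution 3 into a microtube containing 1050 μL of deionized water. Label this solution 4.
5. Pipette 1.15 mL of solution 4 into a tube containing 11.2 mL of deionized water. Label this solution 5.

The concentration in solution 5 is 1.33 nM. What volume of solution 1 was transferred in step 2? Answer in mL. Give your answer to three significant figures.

0.0850 mL

Step 1: 140 μL + 4400 μL = 4540 μL total → factor 4540/140 = 32.429
Step 2: v brought to 8.6 mL → factor = 8.6 mL/v
Step 3: 0.28 mL + 4200 μL = 4.48 mL total → factor 4.48/0.28 = 16
Step 4: 150 μL + 1050 μL = 1200 μL total → factor 1200/150 = 8
Step 5: 1.15 mL + 11.2 mL = 12.35 mL total → factor 12.35/1.15 = 10.739
Product of known-step factors = 44577
Overall factor = 6.00 mM / (1.33 nM) = 4.5113 × 10^6
Step-2 factor = 4.5113 × 10^6 / 44577 = 101.2
v = 8.6 mL / 101.2 = 0.0850 mL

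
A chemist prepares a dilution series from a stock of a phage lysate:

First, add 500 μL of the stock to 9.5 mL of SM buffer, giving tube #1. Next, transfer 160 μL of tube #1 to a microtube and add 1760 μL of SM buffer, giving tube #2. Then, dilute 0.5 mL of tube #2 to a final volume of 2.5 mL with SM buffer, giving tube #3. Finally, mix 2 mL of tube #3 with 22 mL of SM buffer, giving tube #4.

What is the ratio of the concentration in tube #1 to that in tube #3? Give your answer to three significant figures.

60.0

Step 1: 500 μL + 9.5 mL = 10000 μL total → factor 10000/500 = 20
Step 2: 160 μL + 1760 μL = 1920 μL total → factor 1920/160 = 12
Step 3: 0.5 mL brought to 2.5 mL → factor 2.5/0.5 = 5
Dilution factor to tube #1 = 20; to tube #3 = 1200
[tube #1]/[tube #3] = (factor to tube #3)/(factor to tube #1) = 1200/20 = 60.0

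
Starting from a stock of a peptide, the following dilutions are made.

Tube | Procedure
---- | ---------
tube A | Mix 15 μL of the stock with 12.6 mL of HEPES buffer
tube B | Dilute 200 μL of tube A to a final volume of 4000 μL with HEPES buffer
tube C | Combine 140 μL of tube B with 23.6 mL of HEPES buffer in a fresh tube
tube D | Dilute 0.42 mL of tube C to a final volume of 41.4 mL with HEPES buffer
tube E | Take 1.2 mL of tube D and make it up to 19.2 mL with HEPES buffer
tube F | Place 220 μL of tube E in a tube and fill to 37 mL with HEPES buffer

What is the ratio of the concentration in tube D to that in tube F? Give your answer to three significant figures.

2.69 × 10^3

Step 1: 15 μL + 12.6 mL = 12615 μL total → factor 12615/15 = 841
Step 2: 200 μL brought to 4000 μL → factor 4000/200 = 20
Step 3: 140 μL + 23.6 mL = 23740 μL total → factor 23740/140 = 169.57
Step 4: 0.42 mL brought to 41.4 mL → factor 41.4/0.42 = 98.571
Step 5: 1.2 mL brought to 19.2 mL → factor 19.2/1.2 = 16
Step 6: 220 μL brought to 37 mL → factor 37000/220 = 168.18
Dilution factor to tube D = 2.8114 × 10^8; to tube F = 7.5653 × 10^11
[tube D]/[tube F] = (factor to tube F)/(factor to tube D) = 7.5653 × 10^11/2.8114 × 10^8 = 2.69 × 10^3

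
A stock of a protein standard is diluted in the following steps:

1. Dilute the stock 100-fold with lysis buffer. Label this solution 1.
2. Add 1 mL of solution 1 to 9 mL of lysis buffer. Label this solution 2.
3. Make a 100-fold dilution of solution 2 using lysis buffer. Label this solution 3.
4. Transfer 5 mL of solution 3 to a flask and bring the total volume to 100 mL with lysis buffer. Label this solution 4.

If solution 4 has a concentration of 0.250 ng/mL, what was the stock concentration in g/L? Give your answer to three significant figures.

0.500 g/L

Step 1: 100-fold → factor 100
Step 2: 1 mL + 9 mL = 10 mL total → factor 10/1 = 10
Step 3: 100-fold → factor 100
Step 4: 5 mL brought to 100 mL → factor 100/5 = 20
Overall dilution factor = 100 × 10 × 100 × 20 = 2 × 10^6
Stock = 0.250 ng/mL × 2 × 10^6 = 5.000 × 10^5 ng/mL = 0.500 g/L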